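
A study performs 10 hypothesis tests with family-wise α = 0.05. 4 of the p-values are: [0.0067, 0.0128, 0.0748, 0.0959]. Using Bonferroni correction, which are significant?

Bonferroni α = 0.05/10 = 0.005. None of the given p-values are significant.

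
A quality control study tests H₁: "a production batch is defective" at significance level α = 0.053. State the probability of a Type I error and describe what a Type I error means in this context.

P(Type I error) = α = 0.053. A Type I error is rejecting H₀ when H₀ is actually true (false positive) — here, concluding that a production batch is defective when in fact this is not the case. Consequence: scrapping a good batch — wasted material and cost for no reason.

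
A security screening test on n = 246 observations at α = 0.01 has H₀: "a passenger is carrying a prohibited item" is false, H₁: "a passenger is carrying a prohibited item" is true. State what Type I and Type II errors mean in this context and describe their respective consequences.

Type I (false positive): concluding that a passenger is carrying a prohibited item when it is not — detaining an innocent passenger — delay and inconvenience. Type II (false negative): failing to conclude that a passenger is carrying a prohibited item when it is — letting a prohibited item through — security breach. Which is costlier depends on domain priorities and is a judgement call rather than a statistical fact.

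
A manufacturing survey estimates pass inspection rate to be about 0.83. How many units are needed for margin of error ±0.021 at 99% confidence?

n = z²p(1-p)/E² = 2.576²×0.83×0.17/0.021² = 2123.1 → n = 2124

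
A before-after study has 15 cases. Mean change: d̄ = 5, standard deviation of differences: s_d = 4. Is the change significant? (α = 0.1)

t = d̄/(s_d/√n) = 5/(4/√15) = 4.841. df = 14, critical t = ±1.761. Reject H₀.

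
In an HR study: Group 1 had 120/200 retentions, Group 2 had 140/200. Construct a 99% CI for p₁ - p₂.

p̂₁ = 0.6, p̂₂ = 0.7. Difference = -0.1. CI = (-0.222, 0.022)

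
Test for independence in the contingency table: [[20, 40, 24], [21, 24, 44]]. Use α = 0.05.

χ² = 9.77. df = 2, critical = 5.991. Reject H₀. Variables are dependent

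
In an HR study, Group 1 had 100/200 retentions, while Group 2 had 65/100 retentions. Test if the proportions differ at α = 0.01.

p̂₁ = 0.5, p̂₂ = 0.65, pooled p̂ = 0.55. z = -2.462. Critical: ±2.576. Fail to reject H₀.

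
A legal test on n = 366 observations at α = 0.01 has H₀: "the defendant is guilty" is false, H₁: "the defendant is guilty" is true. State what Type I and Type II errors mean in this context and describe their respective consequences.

Type I (false positive): concluding that the defendant is guilty when it is not — convicting an innocent person. Type II (false negative): failing to conclude that the defendant is guilty when it is — acquitting a guilty person. Which is costlier depends on domain priorities and is a judgement call rather than a statistical fact.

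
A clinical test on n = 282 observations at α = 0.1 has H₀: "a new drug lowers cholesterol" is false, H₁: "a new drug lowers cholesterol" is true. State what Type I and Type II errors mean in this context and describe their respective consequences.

Type I (false positive): concluding that a new drug lowers cholesterol when it is not — approving an ineffective drug — patients take a useless medication and may skip effective alternatives. Type II (false negative): failing to conclude that a new drug lowers cholesterol when it is — shelving an effective drug — patients miss out on a treatment that would have helped. Which is costlier depends on domain priorities and is a judgement call rather than a statistical fact.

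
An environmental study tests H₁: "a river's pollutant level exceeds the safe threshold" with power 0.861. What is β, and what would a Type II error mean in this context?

β = 1 - power = 1 - 0.861 = 0.139. A Type II error is failing to reject H₀ when H₀ is false (false negative) — here, failing to conclude that a river's pollutant level exceeds the safe threshold when in fact it is true. Consequence: allowing unsafe pollution to continue.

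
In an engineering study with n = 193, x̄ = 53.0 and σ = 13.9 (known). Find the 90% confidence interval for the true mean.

CI = x̄ ± z*(σ/√n) = 53.0 ± 1.645(13.9/√193) = 53.0 ± 1.65 = (51.35, 54.65)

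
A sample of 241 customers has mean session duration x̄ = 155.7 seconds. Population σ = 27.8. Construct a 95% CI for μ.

CI = x̄ ± z*(σ/√n) = 155.7 ± 1.96(27.8/√241) = 155.7 ± 3.51 = (152.19, 159.21)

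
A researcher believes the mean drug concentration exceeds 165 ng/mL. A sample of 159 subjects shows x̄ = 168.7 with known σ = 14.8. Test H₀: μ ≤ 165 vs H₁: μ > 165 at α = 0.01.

z = 3.152. Critical value: 2.33. Reject H₀.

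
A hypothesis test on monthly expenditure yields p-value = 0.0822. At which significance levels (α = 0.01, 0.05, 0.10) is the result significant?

p = 0.0822. Significant at: α = 0.1.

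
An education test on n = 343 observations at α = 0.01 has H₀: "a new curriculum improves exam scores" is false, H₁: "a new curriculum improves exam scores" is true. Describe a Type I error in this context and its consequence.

Type I error: rejecting H₀ when it is true — concluding that a new curriculum improves exam scores when in fact it is not. Consequence: adopting a curriculum that gives no real benefit — disruption for nothing.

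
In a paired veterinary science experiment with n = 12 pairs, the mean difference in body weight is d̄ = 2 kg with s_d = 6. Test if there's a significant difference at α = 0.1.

t = d̄/(s_d/√n) = 2/(6/√12) = 1.155. df = 11, critical t = ±1.796. Fail to reject H₀.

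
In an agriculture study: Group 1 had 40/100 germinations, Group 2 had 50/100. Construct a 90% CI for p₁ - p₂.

p̂₁ = 0.4, p̂₂ = 0.5. Difference = -0.1. CI = (-0.215, 0.015)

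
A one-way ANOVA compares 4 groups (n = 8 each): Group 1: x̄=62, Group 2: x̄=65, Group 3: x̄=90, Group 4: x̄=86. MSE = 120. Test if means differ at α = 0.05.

Grand mean = 75.75. SS_between = 4902.0, MS_between = 1634.0. F = 13.617, F_crit ≈ 2.947. Reject H₀.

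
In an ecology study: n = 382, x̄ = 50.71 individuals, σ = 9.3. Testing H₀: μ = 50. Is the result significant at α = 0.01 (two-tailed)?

z = (50.71 - 50)/(9.3/√382) = 1.492. Since |z| ≤ 2.576, not significant at α = 0.01.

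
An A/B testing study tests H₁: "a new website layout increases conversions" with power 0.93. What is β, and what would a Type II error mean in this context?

β = 1 - power = 1 - 0.93 = 0.07. A Type II error is failing to reject H₀ when H₀ is false (false negative) — here, failing to conclude that a new website layout increases conversions when in fact it is true. Consequence: discarding a layout that would have improved conversions — lost revenue.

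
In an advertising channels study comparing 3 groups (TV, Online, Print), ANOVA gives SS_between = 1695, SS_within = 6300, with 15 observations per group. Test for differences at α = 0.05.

df_between = 2, df_within = 42. F = MS_between/MS_within = 847.5/150.0 = 5.65. F_crit ≈ 3.22. Reject H₀. At least one mean differs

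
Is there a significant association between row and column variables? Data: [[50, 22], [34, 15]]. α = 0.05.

χ² = 0.0. df = 1, critical = 3.841. Fail to reject H₀. No evidence of dependence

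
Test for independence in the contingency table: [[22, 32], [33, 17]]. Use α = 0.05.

χ² = 6.648. df = 1, critical = 3.841. Reject H₀. Variables are dependent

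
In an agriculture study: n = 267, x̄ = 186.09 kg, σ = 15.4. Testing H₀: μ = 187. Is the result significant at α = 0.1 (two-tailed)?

z = (186.09 - 187)/(15.4/√267) = -0.966. Since |z| ≤ 1.645, not significant at α = 0.1.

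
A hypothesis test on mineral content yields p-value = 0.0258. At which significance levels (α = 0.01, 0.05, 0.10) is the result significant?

p = 0.0258. Significant at: α = 0.05, 0.1.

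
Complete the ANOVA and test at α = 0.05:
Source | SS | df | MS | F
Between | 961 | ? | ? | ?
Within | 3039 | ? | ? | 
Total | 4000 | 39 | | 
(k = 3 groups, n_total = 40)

df_between = 2, df_within = 37. MS_between = 480.5, MS_within = 82.14. F = 5.85, F_crit ≈ 3.252. Reject H₀.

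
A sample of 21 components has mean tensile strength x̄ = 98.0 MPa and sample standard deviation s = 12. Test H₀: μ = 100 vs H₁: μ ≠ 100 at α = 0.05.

t = (x̄ - μ₀)/(s/√n) = (98.0 - 100)/(12/√21) = -0.764. df = 20, critical t = ±2.086. Fail to reject H₀.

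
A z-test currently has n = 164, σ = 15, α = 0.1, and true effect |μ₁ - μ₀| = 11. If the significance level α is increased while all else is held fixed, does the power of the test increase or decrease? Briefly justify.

Power increases: a larger α lowers the critical value, so more of the H₁ sampling distribution falls in the rejection region.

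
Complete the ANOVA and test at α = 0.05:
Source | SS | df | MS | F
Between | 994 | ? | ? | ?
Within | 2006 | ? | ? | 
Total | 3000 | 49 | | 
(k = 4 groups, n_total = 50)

df_between = 3, df_within = 46. MS_between = 331.33, MS_within = 43.61. F = 7.598, F_crit ≈ 2.807. Reject H₀.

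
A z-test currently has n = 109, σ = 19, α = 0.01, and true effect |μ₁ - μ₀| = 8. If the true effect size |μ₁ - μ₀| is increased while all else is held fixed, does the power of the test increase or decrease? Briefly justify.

Power increases: a larger true effect increases the non-centrality λ = |μ₁ - μ₀|/(σ/√n).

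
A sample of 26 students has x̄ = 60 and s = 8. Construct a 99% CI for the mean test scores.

CI = x̄ ± t*(s/√n) = 60 ± 2.787(8/√26) = (55.63, 64.37)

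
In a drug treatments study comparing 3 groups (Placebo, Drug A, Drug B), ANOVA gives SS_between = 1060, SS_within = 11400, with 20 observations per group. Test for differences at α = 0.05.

df_between = 2, df_within = 57. F = MS_between/MS_within = 530.0/200.0 = 2.65. F_crit ≈ 3.159. Fail to reject H₀.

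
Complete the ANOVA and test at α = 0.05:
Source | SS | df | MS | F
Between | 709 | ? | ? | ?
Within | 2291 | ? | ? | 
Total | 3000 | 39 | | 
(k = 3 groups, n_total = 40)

df_between = 2, df_within = 37. MS_between = 354.5, MS_within = 61.92. F = 5.725, F_crit ≈ 3.252. Reject H₀.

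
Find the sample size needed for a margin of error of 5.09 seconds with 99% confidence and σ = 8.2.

n = (z*σ/E)² = (2.576×8.2/5.09)² = 17.2 → n = 18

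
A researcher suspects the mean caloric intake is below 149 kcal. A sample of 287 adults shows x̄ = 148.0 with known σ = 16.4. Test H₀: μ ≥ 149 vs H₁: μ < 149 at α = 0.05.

z = -1.033. Critical value: -1.645. Fail to reject H₀.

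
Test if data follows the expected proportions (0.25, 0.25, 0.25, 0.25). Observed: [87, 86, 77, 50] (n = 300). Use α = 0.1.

Expected: [75.0, 75.0, 75.0, 75.0]. χ² = 11.92. df = 3, critical = 6.251. Reject H₀.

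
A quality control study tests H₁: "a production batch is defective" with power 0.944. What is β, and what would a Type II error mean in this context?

β = 1 - power = 1 - 0.944 = 0.056. A Type II error is failing to reject H₀ when H₀ is false (false negative) — here, failing to conclude that a production batch is defective when in fact it is true. Consequence: shipping a defective batch — faulty products reach customers.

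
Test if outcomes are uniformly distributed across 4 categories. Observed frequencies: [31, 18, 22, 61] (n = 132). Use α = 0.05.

Expected = 33 each. χ² = Σ(O-E)²/E = 34.364. df = 3, critical value = 7.815. Reject H₀.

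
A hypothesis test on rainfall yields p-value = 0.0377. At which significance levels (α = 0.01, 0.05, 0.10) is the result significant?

p = 0.0377. Significant at: α = 0.05, 0.1.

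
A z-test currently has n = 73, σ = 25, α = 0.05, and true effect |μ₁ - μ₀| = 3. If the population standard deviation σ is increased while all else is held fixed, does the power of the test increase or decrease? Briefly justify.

Power decreases: a larger σ inflates the standard error σ/√n, pulling the sampling distribution under H₁ back toward the critical value.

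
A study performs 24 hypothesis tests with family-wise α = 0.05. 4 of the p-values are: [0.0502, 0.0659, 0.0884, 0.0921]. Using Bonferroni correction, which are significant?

Bonferroni α = 0.05/24 = 0.00208. None of the given p-values are significant.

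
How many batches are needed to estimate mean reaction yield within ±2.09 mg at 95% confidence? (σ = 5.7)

n = (z*σ/E)² = (1.96×5.7/2.09)² = 28.6 → n = 29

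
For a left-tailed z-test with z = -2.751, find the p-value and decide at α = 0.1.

p = P(Z < -2.751) = Φ(-2.751) ≈ 0.003. Since p < 0.1, reject H₀ (significant) at α = 0.1.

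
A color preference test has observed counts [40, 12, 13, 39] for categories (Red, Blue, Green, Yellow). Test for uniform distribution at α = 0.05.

Expected = 26 each. χ² = Σ(O-E)²/E = 28.077. df = 3, critical value = 7.815. Reject H₀.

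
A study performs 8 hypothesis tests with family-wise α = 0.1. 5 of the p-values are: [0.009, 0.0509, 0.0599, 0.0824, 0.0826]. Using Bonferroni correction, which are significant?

Bonferroni α = 0.1/8 = 0.0125. Significant p-values: [0.009]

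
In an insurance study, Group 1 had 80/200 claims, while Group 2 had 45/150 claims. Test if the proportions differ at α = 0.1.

p̂₁ = 0.4, p̂₂ = 0.3, pooled p̂ = 0.357. z = 1.932. Critical: ±1.645. Reject H₀.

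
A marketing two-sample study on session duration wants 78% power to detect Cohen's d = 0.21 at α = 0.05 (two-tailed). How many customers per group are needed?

z_{α/2} = 1.96, z_β = Φ⁻¹(0.78) = 0.772. For small effect (d = 0.21): n per group = 2(z_{α/2} + z_β)²/d² = 2(1.96 + 0.772)²/0.21² = 338.5 → 339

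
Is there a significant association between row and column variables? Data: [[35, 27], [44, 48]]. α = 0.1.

χ² = 1.103. df = 1, critical = 2.706. Fail to reject H₀. No evidence of dependence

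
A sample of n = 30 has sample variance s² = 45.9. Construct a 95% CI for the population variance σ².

df = 29. χ²_{0.025} = 45.722, χ²_{0.975} = 16.047. CI for σ² = ((n-1)s²/χ²_{α/2}, (n-1)s²/χ²_{1-α/2}) = (29·45.9/45.722, 29·45.9/16.047) = (29.11, 82.95)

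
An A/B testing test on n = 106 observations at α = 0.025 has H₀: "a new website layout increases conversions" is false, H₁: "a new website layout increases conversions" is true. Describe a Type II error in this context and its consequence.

Type II error: failing to reject H₀ when it is false — concluding that a new website layout increases conversions is not supported when in fact it is. Consequence: discarding a layout that would have improved conversions — lost revenue.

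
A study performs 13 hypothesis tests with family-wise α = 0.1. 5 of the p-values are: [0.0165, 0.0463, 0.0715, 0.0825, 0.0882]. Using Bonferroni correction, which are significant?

Bonferroni α = 0.1/13 = 0.00769. None of the given p-values are significant.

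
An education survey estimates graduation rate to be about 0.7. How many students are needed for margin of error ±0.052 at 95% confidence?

n = z²p(1-p)/E² = 1.96²×0.7×0.3/0.052² = 298.3 → n = 299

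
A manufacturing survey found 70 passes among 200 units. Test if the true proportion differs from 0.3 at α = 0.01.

p̂ = 0.35, p₀ = 0.3. z = (p̂ - p₀)/√(p₀(1-p₀)/n) = 1.543. Critical: ±2.576. Fail to reject H₀.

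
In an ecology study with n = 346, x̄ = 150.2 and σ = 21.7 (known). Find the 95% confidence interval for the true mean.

CI = x̄ ± z*(σ/√n) = 150.2 ± 1.96(21.7/√346) = 150.2 ± 2.29 = (147.91, 152.49)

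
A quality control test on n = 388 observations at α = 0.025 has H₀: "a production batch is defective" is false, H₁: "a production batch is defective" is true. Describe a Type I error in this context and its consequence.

Type I error: rejecting H₀ when it is true — concluding that a production batch is defective when in fact it is not. Consequence: scrapping a good batch — wasted material and cost for no reason.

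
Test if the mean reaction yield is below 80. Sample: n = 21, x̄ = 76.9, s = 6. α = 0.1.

t = (76.9 - 80)/(6/√21) = -2.368, df = 20. Critical t = -1.325. Reject H₀.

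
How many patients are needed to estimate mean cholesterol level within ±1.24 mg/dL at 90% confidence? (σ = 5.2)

n = (z*σ/E)² = (1.645×5.2/1.24)² = 47.6 → n = 48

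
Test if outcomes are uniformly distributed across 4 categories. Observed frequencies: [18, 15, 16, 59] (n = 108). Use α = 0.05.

Expected = 27 each. χ² = Σ(O-E)²/E = 50.741. df = 3, critical value = 7.815. Reject H₀.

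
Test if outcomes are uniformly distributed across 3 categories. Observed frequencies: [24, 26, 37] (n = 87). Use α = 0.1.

Expected = 29 each. χ² = Σ(O-E)²/E = 3.379. df = 2, critical value = 4.605. Fail to reject H₀.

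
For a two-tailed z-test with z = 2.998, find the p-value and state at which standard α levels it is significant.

p = 2·P(Z > |2.998|) = 2·(1 - Φ(2.998)) ≈ 0.0027. Significant at α = 0.1; Significant at α = 0.05; Significant at α = 0.01.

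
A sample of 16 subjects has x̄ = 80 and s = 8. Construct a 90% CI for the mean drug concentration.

CI = x̄ ± t*(s/√n) = 80 ± 1.753(8/√16) = (76.49, 83.51)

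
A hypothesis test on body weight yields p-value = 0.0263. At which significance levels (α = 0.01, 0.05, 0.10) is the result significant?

p = 0.0263. Significant at: α = 0.05, 0.1.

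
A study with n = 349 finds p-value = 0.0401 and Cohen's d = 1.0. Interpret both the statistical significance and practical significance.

Statistically significant (p = 0.0401 < 0.05). Cohen's d = 1.0 indicates a large effect size. Both statistical and practical significance should be considered.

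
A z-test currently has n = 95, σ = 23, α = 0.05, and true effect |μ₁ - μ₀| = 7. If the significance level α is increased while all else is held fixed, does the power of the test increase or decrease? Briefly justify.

Power increases: a larger α lowers the critical value, so more of the H₁ sampling distribution falls in the rejection region.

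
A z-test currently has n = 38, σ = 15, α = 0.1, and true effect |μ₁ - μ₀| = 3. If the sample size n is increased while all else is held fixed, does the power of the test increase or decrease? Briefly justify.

Power increases: a larger n shrinks the standard error σ/√n, moving the sampling distribution under H₁ further from the critical value.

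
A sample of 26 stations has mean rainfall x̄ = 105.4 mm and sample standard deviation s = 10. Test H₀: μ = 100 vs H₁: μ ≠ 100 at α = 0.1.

t = (x̄ - μ₀)/(s/√n) = (105.4 - 100)/(10/√26) = 2.753. df = 25, critical t = ±1.708. Reject H₀.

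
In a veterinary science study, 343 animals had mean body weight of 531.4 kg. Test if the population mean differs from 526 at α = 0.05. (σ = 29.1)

z = (x̄ - μ₀)/(σ/√n) = (531.4 - 526)/(29.1/√343) = 3.437. Critical value: ±1.96. Since |3.437| > 1.96, Reject H₀.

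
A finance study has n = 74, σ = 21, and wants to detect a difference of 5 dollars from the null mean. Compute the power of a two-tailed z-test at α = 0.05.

SE = σ/√n = 21/√74 = 2.441. Non-centrality λ = d/SE = 5/2.441 = 2.048. Power ≈ Φ(λ - z_{α/2}) = Φ(2.048 - 1.96) = Φ(0.088) = 0.535.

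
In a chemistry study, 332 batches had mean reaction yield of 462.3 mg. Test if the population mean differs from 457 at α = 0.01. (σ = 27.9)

z = (x̄ - μ₀)/(σ/√n) = (462.3 - 457)/(27.9/√332) = 3.461. Critical value: ±2.576. Since |3.461| > 2.576, Reject H₀.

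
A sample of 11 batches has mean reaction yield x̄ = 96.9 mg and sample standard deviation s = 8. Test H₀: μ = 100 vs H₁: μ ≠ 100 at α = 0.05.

t = (x̄ - μ₀)/(s/√n) = (96.9 - 100)/(8/√11) = -1.285. df = 10, critical t = ±2.228. Fail to reject H₀.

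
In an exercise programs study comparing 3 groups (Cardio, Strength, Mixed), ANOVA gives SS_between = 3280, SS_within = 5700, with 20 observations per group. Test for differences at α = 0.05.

df_between = 2, df_within = 57. F = MS_between/MS_within = 1640.0/100.0 = 16.4. F_crit ≈ 3.159. Reject H₀. At least one mean differs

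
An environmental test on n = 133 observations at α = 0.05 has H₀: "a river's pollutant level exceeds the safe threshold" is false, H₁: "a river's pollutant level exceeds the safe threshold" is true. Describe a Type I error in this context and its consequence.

Type I error: rejecting H₀ when it is true — concluding that a river's pollutant level exceeds the safe threshold when in fact it is not. Consequence: shutting down a compliant factory unnecessarily.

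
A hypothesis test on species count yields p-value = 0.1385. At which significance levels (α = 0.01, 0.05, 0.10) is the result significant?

p = 0.1385. Not significant at any of the given levels.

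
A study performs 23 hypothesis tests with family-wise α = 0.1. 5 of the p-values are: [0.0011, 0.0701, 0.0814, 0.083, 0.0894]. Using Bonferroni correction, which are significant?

Bonferroni α = 0.1/23 = 0.00435. Significant p-values: [0.0011]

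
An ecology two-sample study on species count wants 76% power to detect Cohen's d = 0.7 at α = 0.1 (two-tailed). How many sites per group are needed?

z_{α/2} = 1.645, z_β = Φ⁻¹(0.76) = 0.706. For medium effect (d = 0.7): n per group = 2(z_{α/2} + z_β)²/d² = 2(1.645 + 0.706)²/0.7² = 22.6 → 23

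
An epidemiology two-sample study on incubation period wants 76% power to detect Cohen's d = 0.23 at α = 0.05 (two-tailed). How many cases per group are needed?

z_{α/2} = 1.96, z_β = Φ⁻¹(0.76) = 0.706. For small effect (d = 0.23): n per group = 2(z_{α/2} + z_β)²/d² = 2(1.96 + 0.706)²/0.23² = 268.7 → 269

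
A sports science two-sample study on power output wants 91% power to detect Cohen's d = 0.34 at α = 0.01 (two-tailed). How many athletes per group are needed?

z_{α/2} = 2.576, z_β = Φ⁻¹(0.91) = 1.341. For small effect (d = 0.34): n per group = 2(z_{α/2} + z_β)²/d² = 2(2.576 + 1.341)²/0.34² = 265.4 → 266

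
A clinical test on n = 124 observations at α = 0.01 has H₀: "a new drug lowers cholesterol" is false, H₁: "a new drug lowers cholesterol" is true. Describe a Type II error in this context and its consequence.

Type II error: failing to reject H₀ when it is false — concluding that a new drug lowers cholesterol is not supported when in fact it is. Consequence: shelving an effective drug — patients miss out on a treatment that would have helped.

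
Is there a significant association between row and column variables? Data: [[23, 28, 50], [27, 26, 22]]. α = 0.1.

χ² = 7.608. df = 2, critical = 4.605. Reject H₀. Variables are dependent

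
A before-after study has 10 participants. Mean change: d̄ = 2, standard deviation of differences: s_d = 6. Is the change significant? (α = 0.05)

t = d̄/(s_d/√n) = 2/(6/√10) = 1.054. df = 9, critical t = ±2.262. Fail to reject H₀.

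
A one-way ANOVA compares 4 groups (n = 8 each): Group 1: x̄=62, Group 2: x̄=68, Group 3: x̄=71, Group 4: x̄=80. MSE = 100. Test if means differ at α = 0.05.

Grand mean = 70.25. SS_between = 1350.0, MS_between = 450.0. F = 4.5, F_crit ≈ 2.947. Reject H₀.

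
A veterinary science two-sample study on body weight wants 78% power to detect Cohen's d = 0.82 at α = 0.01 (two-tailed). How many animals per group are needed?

z_{α/2} = 2.576, z_β = Φ⁻¹(0.78) = 0.772. For large effect (d = 0.82): n per group = 2(z_{α/2} + z_β)²/d² = 2(2.576 + 0.772)²/0.82² = 33.3 → 34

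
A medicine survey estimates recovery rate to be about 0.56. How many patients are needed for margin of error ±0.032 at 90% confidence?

n = z²p(1-p)/E² = 1.645²×0.56×0.44/0.032² = 651.1 → n = 652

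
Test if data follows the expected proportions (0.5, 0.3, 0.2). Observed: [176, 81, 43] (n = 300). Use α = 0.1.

Expected: [150.0, 90.0, 60.0]. χ² = 10.223. df = 2, critical = 4.605. Reject H₀.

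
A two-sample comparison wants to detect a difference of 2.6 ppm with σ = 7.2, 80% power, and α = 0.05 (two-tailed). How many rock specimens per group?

n per group = 2(z_α/2 + z_β)²σ²/d² = 2×(1.96 + 0.84)²×7.2²/2.6² = 120.2 → n = 121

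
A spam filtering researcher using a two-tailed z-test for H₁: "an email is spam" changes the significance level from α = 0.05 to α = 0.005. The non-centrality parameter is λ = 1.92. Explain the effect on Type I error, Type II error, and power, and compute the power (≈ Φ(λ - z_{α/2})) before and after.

Decreasing α from 0.05 to 0.005:
• Type I error rate decreases (α is the Type I rate by definition).
• Critical value moves from z_{α/2} = 1.96 to 2.807, so power = Φ(λ - z_{α/2}) goes from Φ(1.92 - 1.96) = 0.484 to Φ(1.92 - 2.807) = 0.188.
• Type II error rate β = 1 - power therefore increases (0.516 → 0.812).
Appropriate when false positives are costly — here, a legitimate email is sent to the spam folder and the user misses it.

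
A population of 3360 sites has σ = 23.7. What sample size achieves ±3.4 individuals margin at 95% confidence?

Without FPC: n₀ = (1.96×23.7/3.4)² = 186.66. With FPC: n = n₀N/(n₀+N-1) = 176.9 → n = 177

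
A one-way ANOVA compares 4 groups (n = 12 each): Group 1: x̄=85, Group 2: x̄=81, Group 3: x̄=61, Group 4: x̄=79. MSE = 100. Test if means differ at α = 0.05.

Grand mean = 76.5. SS_between = 4068.0, MS_between = 1356.0. F = 13.56, F_crit ≈ 2.816. Reject H₀.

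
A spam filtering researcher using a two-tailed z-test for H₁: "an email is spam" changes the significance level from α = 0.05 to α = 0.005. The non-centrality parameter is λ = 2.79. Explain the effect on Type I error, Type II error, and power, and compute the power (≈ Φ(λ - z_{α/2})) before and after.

Decreasing α from 0.05 to 0.005:
• Type I error rate decreases (α is the Type I rate by definition).
• Critical value moves from z_{α/2} = 1.96 to 2.807, so power = Φ(λ - z_{α/2}) goes from Φ(2.79 - 1.96) = 0.797 to Φ(2.79 - 2.807) = 0.493.
• Type II error rate β = 1 - power therefore increases (0.203 → 0.507).
Appropriate when false positives are costly — here, a legitimate email is sent to the spam folder and the user misses it.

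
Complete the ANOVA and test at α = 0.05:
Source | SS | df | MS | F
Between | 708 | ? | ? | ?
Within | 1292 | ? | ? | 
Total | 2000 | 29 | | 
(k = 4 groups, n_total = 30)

df_between = 3, df_within = 26. MS_between = 236.0, MS_within = 49.69. F = 4.749, F_crit ≈ 2.975. Reject H₀.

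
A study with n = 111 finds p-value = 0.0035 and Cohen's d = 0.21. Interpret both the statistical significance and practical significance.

Statistically significant (p = 0.0035 < 0.05). Cohen's d = 0.21 indicates a small effect size. Both statistical and practical significance should be considered.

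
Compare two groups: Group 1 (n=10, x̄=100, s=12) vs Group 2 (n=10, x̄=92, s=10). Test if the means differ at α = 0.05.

Pooled sp = 11.05. t = 1.62, df = 18. Critical t = ±2.101. Fail to reject H₀.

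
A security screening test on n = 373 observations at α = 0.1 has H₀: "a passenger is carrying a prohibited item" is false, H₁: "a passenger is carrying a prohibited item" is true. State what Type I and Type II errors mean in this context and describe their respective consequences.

Type I (false positive): concluding that a passenger is carrying a prohibited item when it is not — detaining an innocent passenger — delay and inconvenience. Type II (false negative): failing to conclude that a passenger is carrying a prohibited item when it is — letting a prohibited item through — security breach. Which is costlier depends on domain priorities and is a judgement call rather than a statistical fact.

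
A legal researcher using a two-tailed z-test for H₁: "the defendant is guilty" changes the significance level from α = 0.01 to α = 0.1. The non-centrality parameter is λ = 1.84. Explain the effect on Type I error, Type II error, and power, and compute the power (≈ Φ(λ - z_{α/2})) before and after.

Increasing α from 0.01 to 0.1:
• Type I error rate increases (α is the Type I rate by definition).
• Critical value moves from z_{α/2} = 2.576 to 1.645, so power = Φ(λ - z_{α/2}) goes from Φ(1.84 - 2.576) = 0.231 to Φ(1.84 - 1.645) = 0.577.
• Type II error rate β = 1 - power therefore decreases (0.769 → 0.423).
Appropriate when false negatives are costly — here, acquitting a guilty person.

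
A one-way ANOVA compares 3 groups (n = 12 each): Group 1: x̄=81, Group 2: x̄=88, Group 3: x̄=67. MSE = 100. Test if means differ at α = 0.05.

Grand mean = 78.67. SS_between = 2744.0, MS_between = 1372.0. F = 13.72, F_crit ≈ 3.285. Reject H₀.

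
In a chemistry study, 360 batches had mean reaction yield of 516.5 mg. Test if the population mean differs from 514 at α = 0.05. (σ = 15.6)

z = (x̄ - μ₀)/(σ/√n) = (516.5 - 514)/(15.6/√360) = 3.041. Critical value: ±1.96. Since |3.041| > 1.96, Reject H₀.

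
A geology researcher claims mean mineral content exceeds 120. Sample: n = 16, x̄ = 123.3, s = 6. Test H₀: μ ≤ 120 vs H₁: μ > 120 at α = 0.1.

t = (123.3 - 120)/(6/√16) = 2.2, df = 15. Critical t = 1.341. Reject H₀.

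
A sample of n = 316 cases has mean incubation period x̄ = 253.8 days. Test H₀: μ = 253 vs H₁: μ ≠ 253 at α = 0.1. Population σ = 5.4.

z = (x̄ - μ₀)/(σ/√n) = (253.8 - 253)/(5.4/√316) = 2.634. Critical value: ±1.645. Since |2.634| > 1.645, Reject H₀.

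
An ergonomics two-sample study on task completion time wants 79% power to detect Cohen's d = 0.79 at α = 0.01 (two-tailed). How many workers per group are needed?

z_{α/2} = 2.576, z_β = Φ⁻¹(0.79) = 0.806. For medium effect (d = 0.79): n per group = 2(z_{α/2} + z_β)²/d² = 2(2.576 + 0.806)²/0.79² = 36.7 → 37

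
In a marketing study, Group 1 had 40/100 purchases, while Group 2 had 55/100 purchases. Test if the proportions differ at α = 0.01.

p̂₁ = 0.4, p̂₂ = 0.55, pooled p̂ = 0.475. z = -2.124. Critical: ±2.576. Fail to reject H₀.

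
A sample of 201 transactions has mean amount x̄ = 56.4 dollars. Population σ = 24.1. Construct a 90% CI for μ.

CI = x̄ ± z*(σ/√n) = 56.4 ± 1.645(24.1/√201) = 56.4 ± 2.8 = (53.6, 59.2)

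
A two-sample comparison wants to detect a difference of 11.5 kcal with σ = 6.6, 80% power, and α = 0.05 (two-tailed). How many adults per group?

n per group = 2(z_α/2 + z_β)²σ²/d² = 2×(1.96 + 0.84)²×6.6²/11.5² = 5.2 → n = 6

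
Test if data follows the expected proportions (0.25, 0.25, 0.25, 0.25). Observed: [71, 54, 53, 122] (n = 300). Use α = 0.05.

Expected: [75.0, 75.0, 75.0, 75.0]. χ² = 42.0. df = 3, critical = 7.815. Reject H₀.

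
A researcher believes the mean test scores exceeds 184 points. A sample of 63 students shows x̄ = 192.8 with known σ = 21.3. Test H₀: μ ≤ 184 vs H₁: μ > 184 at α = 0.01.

z = 3.279. Critical value: 2.33. Reject H₀.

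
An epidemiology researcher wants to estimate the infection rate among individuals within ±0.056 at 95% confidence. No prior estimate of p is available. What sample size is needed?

Conservative approach: use p = 0.5 (maximizes p(1-p) = 0.25). n = z²(0.25)/E² = 1.96²×0.25/0.056² = 306.2 → n = 307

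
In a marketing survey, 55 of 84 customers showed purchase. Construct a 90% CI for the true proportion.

p̂ = 0.655. CI = p̂ ± z*√(p̂(1-p̂)/n) = (0.569, 0.74)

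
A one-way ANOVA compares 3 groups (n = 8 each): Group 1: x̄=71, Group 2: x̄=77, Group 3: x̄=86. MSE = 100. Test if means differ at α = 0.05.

Grand mean = 78.0. SS_between = 912.0, MS_between = 456.0. F = 4.56, F_crit ≈ 3.467. Reject H₀.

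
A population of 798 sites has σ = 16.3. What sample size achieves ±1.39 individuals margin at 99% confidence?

Without FPC: n₀ = (2.576×16.3/1.39)² = 912.509. With FPC: n = n₀N/(n₀+N-1) = 426.0 → n = 426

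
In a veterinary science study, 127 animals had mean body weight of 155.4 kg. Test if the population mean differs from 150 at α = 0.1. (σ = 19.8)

z = (x̄ - μ₀)/(σ/√n) = (155.4 - 150)/(19.8/√127) = 3.073. Critical value: ±1.645. Since |3.073| > 1.645, Reject H₀.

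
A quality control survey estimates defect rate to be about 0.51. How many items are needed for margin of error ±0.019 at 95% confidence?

n = z²p(1-p)/E² = 1.96²×0.51×0.49/0.019² = 2659.3 → n = 2660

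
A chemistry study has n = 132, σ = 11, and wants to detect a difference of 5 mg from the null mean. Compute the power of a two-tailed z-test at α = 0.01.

SE = σ/√n = 11/√132 = 0.957. Non-centrality λ = d/SE = 5/0.957 = 5.222. Power ≈ Φ(λ - z_{α/2}) = Φ(5.222 - 2.576) = Φ(2.646) = 0.996.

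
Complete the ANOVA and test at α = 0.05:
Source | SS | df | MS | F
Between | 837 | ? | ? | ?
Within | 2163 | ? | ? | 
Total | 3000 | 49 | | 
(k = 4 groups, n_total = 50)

df_between = 3, df_within = 46. MS_between = 279.0, MS_within = 47.02. F = 5.933, F_crit ≈ 2.807. Reject H₀.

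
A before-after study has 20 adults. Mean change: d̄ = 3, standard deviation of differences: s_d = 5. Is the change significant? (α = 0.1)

t = d̄/(s_d/√n) = 3/(5/√20) = 2.683. df = 19, critical t = ±1.729. Reject H₀.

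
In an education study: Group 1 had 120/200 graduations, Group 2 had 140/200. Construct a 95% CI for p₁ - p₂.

p̂₁ = 0.6, p̂₂ = 0.7. Difference = -0.1. CI = (-0.193, -0.007)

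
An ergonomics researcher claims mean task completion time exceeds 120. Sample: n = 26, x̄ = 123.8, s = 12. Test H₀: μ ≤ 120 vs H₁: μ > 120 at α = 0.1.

t = (123.8 - 120)/(12/√26) = 1.615, df = 25. Critical t = 1.316. Reject H₀.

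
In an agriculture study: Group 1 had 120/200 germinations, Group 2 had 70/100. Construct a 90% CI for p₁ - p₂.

p̂₁ = 0.6, p̂₂ = 0.7. Difference = -0.1. CI = (-0.194, -0.006)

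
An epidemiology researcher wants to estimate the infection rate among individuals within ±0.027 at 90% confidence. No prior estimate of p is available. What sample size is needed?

Conservative approach: use p = 0.5 (maximizes p(1-p) = 0.25). n = z²(0.25)/E² = 1.645²×0.25/0.027² = 928.0 → n = 928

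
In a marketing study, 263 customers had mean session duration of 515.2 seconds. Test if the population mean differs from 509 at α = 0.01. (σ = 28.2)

z = (x̄ - μ₀)/(σ/√n) = (515.2 - 509)/(28.2/√263) = 3.566. Critical value: ±2.576. Since |3.566| > 2.576, Reject H₀.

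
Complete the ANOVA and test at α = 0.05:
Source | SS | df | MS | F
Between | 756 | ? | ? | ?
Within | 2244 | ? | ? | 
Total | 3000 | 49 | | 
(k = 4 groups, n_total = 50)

df_between = 3, df_within = 46. MS_between = 252.0, MS_within = 48.78. F = 5.166, F_crit ≈ 2.807. Reject H₀.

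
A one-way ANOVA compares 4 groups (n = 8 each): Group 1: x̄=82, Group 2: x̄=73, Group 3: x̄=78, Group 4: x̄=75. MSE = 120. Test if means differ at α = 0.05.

Grand mean = 77.0. SS_between = 368.0, MS_between = 122.67. F = 1.022, F_crit ≈ 2.947. Fail to reject H₀.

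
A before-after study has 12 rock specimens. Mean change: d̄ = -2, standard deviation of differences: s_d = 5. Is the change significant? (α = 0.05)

t = d̄/(s_d/√n) = -2/(5/√12) = -1.386. df = 11, critical t = ±2.201. Fail to reject H₀.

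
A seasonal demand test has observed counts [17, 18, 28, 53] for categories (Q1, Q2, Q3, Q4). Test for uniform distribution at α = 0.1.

Expected = 29 each. χ² = Σ(O-E)²/E = 29.034. df = 3, critical value = 6.251. Reject H₀.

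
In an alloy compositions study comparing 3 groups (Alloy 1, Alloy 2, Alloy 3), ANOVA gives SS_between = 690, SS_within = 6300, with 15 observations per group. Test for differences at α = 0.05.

df_between = 2, df_within = 42. F = MS_between/MS_within = 345.0/150.0 = 2.3. F_crit ≈ 3.22. Fail to reject H₀.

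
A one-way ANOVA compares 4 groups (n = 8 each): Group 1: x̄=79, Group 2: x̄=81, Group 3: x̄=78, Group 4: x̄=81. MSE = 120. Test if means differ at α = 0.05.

Grand mean = 79.75. SS_between = 54.0, MS_between = 18.0. F = 0.15, F_crit ≈ 2.947. Fail to reject H₀.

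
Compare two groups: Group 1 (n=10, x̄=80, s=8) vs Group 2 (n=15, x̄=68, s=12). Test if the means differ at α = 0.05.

Pooled sp = 10.62. t = 2.769, df = 23. Critical t = ±2.069. Reject H₀.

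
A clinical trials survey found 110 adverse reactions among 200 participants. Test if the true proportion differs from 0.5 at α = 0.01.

p̂ = 0.55, p₀ = 0.5. z = (p̂ - p₀)/√(p₀(1-p₀)/n) = 1.414. Critical: ±2.576. Fail to reject H₀.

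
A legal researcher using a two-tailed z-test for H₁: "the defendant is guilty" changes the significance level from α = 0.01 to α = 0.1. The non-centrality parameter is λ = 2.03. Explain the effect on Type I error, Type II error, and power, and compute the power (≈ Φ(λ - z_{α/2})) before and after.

Increasing α from 0.01 to 0.1:
• Type I error rate increases (α is the Type I rate by definition).
• Critical value moves from z_{α/2} = 2.576 to 1.645, so power = Φ(λ - z_{α/2}) goes from Φ(2.03 - 2.576) = 0.293 to Φ(2.03 - 1.645) = 0.65.
• Type II error rate β = 1 - power therefore decreases (0.707 → 0.35).
Appropriate when false negatives are costly — here, acquitting a guilty person.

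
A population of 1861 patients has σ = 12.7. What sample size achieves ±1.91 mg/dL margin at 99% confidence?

Without FPC: n₀ = (2.576×12.7/1.91)² = 293.381. With FPC: n = n₀N/(n₀+N-1) = 253.5 → n = 254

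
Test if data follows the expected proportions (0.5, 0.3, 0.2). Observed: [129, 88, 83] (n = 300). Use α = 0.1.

Expected: [150.0, 90.0, 60.0]. χ² = 11.801. df = 2, critical = 4.605. Reject H₀.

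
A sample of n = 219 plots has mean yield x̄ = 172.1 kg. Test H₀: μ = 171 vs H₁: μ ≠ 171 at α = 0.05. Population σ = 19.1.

z = (x̄ - μ₀)/(σ/√n) = (172.1 - 171)/(19.1/√219) = 0.852. Critical value: ±1.96. Since |0.852| ≤ 1.96, Fail to reject H₀.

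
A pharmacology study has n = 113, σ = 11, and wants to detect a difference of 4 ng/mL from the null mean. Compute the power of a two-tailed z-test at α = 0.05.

SE = σ/√n = 11/√113 = 1.035. Non-centrality λ = d/SE = 4/1.035 = 3.866. Power ≈ Φ(λ - z_{α/2}) = Φ(3.866 - 1.96) = Φ(1.906) = 0.972.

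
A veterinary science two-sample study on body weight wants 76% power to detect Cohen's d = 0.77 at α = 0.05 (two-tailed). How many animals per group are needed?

z_{α/2} = 1.96, z_β = Φ⁻¹(0.76) = 0.706. For medium effect (d = 0.77): n per group = 2(z_{α/2} + z_β)²/d² = 2(1.96 + 0.706)²/0.77² = 24.0 → 24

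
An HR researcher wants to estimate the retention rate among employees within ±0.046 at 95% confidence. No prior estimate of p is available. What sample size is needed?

Conservative approach: use p = 0.5 (maximizes p(1-p) = 0.25). n = z²(0.25)/E² = 1.96²×0.25/0.046² = 453.9 → n = 454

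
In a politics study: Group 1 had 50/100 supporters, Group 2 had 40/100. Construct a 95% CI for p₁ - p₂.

p̂₁ = 0.5, p̂₂ = 0.4. Difference = 0.1. CI = (-0.037, 0.237)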